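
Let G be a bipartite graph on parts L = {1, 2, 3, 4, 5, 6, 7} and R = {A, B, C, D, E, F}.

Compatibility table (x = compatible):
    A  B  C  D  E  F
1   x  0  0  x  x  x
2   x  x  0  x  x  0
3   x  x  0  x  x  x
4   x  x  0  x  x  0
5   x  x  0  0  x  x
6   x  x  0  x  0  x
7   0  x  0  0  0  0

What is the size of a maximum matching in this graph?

5

A valid assignment of size 5: 1–F, 2–D, 3–A, 4–E, 5–B.
The set {1, 2, 3, 4, 5, 6, 7} has only 5 neighbours ({A, B, D, E, F}), so by Hall's theorem at most 5 of the 7 left vertices can be matched.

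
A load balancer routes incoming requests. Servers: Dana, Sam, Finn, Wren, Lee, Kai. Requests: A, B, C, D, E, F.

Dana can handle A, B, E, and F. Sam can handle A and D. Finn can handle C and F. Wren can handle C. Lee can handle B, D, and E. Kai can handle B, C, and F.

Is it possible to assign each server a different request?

Yes

For example, pair Dana→A, Sam→D, Finn→F, Wren→C, Lee→E, Kai→B.
Every server is matched, so this is a perfect matching.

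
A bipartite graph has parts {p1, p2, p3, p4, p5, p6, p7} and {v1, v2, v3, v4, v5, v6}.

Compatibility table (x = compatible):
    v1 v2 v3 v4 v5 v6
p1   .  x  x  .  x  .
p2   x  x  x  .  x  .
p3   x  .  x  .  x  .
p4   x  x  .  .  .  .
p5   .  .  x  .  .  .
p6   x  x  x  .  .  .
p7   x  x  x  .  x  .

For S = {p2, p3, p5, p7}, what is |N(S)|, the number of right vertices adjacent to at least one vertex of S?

4

The union of neighbours of {p2, p3, p5, p7} is {v1, v2, v3, v5}, which has 4 elements.
Since |N(S)| = 4 ≥ |S| = 4, Hall's condition holds for this subset.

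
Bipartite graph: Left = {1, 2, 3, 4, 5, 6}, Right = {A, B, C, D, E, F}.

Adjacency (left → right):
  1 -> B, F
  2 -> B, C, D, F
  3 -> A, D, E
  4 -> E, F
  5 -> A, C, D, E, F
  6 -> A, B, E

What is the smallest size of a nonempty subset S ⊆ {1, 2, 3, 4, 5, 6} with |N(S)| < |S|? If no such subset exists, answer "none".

A matching saturating every left vertex exists, for instance 1→F, 2→C, 3→D, 4→E, 5→A, 6→B.
By Hall's marriage theorem, this means |N(S)| ≥ |S| for every subset S, so no violating subset exists.

none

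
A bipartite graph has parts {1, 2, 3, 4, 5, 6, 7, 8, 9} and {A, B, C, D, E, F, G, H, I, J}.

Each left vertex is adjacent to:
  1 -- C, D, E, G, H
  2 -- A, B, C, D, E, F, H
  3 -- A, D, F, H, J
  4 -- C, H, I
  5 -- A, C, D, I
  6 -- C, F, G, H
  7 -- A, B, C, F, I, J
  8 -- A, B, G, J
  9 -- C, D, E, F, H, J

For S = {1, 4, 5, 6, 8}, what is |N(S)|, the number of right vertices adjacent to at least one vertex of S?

10

The union of neighbours of {1, 4, 5, 6, 8} is {A, B, C, D, E, F, G, H, I, J}, which has 10 elements.
Since |N(S)| = 10 ≥ |S| = 5, Hall's condition holds for this subset.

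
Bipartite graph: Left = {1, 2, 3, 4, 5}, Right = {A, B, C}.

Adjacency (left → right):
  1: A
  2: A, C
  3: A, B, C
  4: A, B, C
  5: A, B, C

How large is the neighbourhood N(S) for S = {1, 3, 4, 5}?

3

The union of neighbours of {1, 3, 4, 5} is {A, B, C}, which has 3 elements.
Since |N(S)| = 3 < |S| = 4, Hall's condition fails for this subset.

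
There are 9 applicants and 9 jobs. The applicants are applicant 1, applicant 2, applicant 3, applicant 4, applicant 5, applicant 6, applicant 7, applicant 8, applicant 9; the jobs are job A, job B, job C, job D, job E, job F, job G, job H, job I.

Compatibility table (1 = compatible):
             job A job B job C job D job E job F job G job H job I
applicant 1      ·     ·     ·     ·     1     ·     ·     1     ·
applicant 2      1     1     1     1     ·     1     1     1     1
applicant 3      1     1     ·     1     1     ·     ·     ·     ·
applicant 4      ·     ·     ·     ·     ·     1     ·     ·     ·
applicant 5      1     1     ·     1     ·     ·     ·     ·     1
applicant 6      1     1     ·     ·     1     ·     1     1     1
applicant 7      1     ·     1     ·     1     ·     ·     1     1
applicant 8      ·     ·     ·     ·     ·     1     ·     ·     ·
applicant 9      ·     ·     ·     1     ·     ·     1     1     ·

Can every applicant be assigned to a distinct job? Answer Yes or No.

No

The set {applicant 4, applicant 8} has only 1 neighbour ({job F}), so by Hall's theorem at most 8 of the 9 applicants can be matched.
Hence no matching covers every applicant.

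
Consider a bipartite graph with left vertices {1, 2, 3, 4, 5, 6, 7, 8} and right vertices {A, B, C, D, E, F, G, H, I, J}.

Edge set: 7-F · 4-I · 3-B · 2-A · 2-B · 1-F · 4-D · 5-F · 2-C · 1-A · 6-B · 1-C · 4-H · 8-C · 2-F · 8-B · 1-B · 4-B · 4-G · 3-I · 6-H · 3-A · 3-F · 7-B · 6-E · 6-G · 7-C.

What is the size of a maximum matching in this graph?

7

One maximum matching: 1–C, 2–A, 3–I, 4–G, 5–F, 6–E, 7–B.
The set {1, 2, 5, 7, 8} has only 4 neighbours ({A, B, C, F}), so by Hall's theorem at most 7 of the 8 left vertices can be matched.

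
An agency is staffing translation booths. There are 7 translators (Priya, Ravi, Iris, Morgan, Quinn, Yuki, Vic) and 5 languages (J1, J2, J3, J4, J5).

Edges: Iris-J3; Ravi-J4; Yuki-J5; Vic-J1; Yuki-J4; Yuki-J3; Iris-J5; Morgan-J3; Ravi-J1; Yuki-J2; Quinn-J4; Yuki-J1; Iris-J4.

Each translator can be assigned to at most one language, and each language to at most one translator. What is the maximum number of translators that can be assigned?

One maximum matching: Ravi-J1, Iris-J5, Morgan-J3, Quinn-J4, Yuki-J2.
The set {Priya, Ravi, Quinn, Vic} has only 2 neighbours ({J1, J4}), so by Hall's theorem at most 5 of the 7 translators can be matched.

5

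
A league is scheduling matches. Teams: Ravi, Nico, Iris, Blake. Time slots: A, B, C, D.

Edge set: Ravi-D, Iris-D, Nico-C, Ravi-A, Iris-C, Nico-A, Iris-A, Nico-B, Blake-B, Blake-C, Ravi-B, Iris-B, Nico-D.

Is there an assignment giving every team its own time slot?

Yes

A valid assignment of size 4: Ravi-A, Nico-D, Iris-C, Blake-B.
Every team is matched, so this is a perfect matching.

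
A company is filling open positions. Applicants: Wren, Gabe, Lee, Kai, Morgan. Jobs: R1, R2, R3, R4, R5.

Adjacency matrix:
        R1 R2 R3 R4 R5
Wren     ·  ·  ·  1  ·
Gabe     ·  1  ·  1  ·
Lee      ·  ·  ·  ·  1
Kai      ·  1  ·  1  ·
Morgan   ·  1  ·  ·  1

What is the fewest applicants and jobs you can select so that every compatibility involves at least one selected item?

3

The 3 edges Wren–R4, Gabe–R2, Lee–R5 form a matching, so any vertex cover needs at least 3 vertices (one per matched edge).
Conversely {R2, R4, R5} meets every edge and has exactly 3 vertices, so 3 is optimal.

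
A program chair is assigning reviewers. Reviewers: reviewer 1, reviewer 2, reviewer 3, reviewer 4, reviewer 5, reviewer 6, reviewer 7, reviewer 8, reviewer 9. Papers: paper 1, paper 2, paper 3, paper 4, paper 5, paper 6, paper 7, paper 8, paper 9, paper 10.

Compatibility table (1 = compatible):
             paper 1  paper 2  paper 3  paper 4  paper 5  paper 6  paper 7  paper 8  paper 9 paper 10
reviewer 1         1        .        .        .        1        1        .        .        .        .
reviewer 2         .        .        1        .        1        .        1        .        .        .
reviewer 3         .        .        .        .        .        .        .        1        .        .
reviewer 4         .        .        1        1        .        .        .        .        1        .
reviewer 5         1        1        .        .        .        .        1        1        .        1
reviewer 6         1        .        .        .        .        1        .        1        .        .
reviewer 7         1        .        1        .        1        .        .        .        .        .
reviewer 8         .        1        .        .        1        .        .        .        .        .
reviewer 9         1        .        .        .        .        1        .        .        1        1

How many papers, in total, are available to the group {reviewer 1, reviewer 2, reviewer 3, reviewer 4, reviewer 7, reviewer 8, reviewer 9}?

The union of neighbours of {reviewer 1, reviewer 2, reviewer 3, reviewer 4, reviewer 7, reviewer 8, reviewer 9} is {paper 1, paper 2, paper 3, paper 4, paper 5, paper 6, paper 7, paper 8, paper 9, paper 10}, which has 10 elements.
Since |N(S)| = 10 ≥ |S| = 7, Hall's condition holds for this subset.

10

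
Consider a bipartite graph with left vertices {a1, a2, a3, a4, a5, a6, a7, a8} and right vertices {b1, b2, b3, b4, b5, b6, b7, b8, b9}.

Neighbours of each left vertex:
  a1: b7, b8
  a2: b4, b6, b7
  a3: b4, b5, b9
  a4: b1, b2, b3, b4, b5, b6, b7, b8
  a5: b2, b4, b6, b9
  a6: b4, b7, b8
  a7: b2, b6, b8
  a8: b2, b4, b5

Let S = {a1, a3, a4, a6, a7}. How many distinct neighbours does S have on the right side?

The union of neighbours of {a1, a3, a4, a6, a7} is {b1, b2, b3, b4, b5, b6, b7, b8, b9}, which has 9 elements.
Since |N(S)| = 9 ≥ |S| = 5, Hall's condition holds for this subset.

9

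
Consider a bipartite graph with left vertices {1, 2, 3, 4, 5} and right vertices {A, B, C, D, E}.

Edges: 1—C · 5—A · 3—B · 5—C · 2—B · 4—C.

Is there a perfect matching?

No

The set {1, 2, 3, 4} has only 2 neighbours ({B, C}), so by Hall's theorem at most 3 of the 5 left vertices can be matched.
Hence no matching covers every left vertex.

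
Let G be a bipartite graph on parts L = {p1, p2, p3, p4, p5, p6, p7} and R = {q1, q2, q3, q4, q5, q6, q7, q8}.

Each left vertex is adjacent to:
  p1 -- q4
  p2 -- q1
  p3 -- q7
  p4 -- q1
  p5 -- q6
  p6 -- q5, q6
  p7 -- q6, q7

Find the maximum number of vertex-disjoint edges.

A valid assignment of size 5: p1→q4, p2→q1, p3→q7, p5→q6, p6→q5.
The set {p2, p3, p4, p5, p7} has only 3 neighbours ({q1, q6, q7}), so by Hall's theorem at most 5 of the 7 left vertices can be matched.

5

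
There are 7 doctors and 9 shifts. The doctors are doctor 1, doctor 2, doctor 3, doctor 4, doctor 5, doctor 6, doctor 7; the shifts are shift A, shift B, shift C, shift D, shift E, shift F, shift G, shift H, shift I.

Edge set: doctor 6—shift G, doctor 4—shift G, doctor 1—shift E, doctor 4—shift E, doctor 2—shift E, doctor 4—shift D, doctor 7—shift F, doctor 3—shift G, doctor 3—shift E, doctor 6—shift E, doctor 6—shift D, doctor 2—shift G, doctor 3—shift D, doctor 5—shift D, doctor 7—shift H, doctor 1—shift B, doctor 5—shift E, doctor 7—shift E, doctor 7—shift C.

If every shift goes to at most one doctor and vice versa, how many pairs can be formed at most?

5

For example, pair doctor 1→shift B, doctor 2→shift E, doctor 3→shift D, doctor 4→shift G, doctor 7→shift F.
The set {doctor 2, doctor 3, doctor 4, doctor 5, doctor 6} has only 3 neighbours ({shift D, shift E, shift G}), so by Hall's theorem at most 5 of the 7 doctors can be matched.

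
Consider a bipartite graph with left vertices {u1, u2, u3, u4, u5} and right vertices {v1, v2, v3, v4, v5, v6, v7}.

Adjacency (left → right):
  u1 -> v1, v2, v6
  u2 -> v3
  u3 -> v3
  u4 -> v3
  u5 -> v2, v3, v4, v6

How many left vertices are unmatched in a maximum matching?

One maximum matching: u1–v1, u2–v3, u5–v2.
The set {u2, u3, u4} has only 1 neighbour ({v3}), so by Hall's theorem at most 3 of the 5 left vertices can be matched.
That matches 3 of the 5, leaving 2 unmatched; no matching can do better.

2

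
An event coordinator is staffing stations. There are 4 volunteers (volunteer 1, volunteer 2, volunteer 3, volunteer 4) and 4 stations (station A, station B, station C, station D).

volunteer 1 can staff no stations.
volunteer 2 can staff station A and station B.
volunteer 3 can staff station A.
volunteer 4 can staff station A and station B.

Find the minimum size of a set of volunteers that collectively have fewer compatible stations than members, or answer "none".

Take S = {volunteer 1}. Its neighbourhood is {}, so |N(S)| = 0 < |S| = 1.

1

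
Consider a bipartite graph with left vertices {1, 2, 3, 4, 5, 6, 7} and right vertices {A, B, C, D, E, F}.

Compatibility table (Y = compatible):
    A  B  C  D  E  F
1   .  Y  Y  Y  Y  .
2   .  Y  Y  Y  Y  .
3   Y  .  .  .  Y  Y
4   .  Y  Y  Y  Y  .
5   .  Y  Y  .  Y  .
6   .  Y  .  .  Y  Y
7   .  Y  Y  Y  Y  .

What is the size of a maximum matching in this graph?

A valid assignment of size 6: 1→C, 2→D, 3→A, 4→E, 5→B, 6→F.
The set {1, 2, 4, 5, 7} has only 4 neighbours ({B, C, D, E}), so by Hall's theorem at most 6 of the 7 left vertices can be matched.

6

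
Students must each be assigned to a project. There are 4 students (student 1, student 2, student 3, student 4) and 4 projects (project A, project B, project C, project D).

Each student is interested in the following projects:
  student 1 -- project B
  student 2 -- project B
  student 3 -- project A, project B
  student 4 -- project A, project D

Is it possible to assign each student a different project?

The set {student 1, student 2} has only 1 neighbour ({project B}), so by Hall's theorem at most 3 of the 4 students can be matched.
Hence no matching covers every student.

No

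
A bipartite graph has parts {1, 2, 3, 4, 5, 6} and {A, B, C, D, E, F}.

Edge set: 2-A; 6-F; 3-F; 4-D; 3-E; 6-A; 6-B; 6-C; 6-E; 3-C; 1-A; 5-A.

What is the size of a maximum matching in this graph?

One maximum matching: 1-A, 3-C, 4-D, 6-E.
The set {1, 2, 5} has only 1 neighbour ({A}), so by Hall's theorem at most 4 of the 6 left vertices can be matched.

4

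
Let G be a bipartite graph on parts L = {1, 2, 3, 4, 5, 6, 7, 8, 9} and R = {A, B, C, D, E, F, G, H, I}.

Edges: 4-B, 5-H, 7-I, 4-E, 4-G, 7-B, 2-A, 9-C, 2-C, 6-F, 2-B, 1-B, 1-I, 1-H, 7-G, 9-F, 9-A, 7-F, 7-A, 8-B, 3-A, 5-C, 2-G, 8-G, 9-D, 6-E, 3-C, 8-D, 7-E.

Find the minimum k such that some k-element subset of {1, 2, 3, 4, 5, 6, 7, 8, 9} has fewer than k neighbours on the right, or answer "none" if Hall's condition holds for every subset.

none

A matching saturating every left vertex exists, for instance 1→I, 2→C, 3→A, 4→B, 5→H, 6→E, 7→G, 8→D, 9→F.
By Hall's marriage theorem, this means |N(S)| ≥ |S| for every subset S, so no violating subset exists.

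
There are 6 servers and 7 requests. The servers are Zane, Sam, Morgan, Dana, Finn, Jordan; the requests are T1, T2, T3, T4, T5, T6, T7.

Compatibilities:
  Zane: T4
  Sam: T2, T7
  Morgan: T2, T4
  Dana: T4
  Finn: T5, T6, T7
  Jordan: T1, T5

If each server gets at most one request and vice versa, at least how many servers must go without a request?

One maximum matching: Zane-T4, Sam-T7, Morgan-T2, Finn-T6, Jordan-T5.
The set {Zane, Dana} has only 1 neighbour ({T4}), so by Hall's theorem at most 5 of the 6 servers can be matched.
That matches 5 of the 6, leaving 1 unmatched; no matching can do better.

1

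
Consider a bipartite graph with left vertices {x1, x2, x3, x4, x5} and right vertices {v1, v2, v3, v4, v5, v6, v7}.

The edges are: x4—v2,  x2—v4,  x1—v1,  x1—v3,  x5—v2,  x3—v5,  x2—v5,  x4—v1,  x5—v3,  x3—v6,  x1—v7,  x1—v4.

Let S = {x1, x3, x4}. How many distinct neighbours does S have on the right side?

The union of neighbours of {x1, x3, x4} is {v1, v2, v3, v4, v5, v6, v7}, which has 7 elements.
Since |N(S)| = 7 ≥ |S| = 3, Hall's condition holds for this subset.

7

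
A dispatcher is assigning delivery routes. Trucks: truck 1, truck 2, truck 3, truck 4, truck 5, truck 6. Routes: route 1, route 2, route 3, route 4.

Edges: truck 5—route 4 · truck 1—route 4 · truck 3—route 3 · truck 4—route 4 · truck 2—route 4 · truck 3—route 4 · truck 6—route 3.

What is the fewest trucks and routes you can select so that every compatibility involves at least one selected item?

A maximum matching has 2 edges (e.g. truck 1–route 4, truck 3–route 3).
By König's theorem the minimum vertex cover has the same size. One such cover is {route 3, route 4}.

2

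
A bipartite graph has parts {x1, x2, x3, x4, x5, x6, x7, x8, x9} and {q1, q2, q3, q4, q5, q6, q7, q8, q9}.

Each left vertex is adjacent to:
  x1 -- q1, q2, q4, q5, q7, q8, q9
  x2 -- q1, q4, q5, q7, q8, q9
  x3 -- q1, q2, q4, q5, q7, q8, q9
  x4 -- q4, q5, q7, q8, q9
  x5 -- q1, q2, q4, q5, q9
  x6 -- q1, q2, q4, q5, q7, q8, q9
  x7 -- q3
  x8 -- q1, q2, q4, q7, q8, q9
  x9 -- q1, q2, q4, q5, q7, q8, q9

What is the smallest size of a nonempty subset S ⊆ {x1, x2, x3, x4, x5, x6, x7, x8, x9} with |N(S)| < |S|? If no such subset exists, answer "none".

Take S = {x1, x2, x3, x4, x5, x6, x8, x9}. Its neighbourhood is {q1, q2, q4, q5, q7, q8, q9}, so |N(S)| = 7 < |S| = 8.
Every subset of size less than 8 has at least as many neighbours as members, so 8 is the minimum.

8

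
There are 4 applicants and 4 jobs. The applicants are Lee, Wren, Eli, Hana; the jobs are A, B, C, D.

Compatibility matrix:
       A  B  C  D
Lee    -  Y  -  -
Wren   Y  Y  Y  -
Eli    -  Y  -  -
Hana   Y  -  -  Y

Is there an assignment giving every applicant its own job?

The set {Lee, Eli} has only 1 neighbour ({B}), so by Hall's theorem at most 3 of the 4 applicants can be matched.
Hence no matching covers every applicant.

No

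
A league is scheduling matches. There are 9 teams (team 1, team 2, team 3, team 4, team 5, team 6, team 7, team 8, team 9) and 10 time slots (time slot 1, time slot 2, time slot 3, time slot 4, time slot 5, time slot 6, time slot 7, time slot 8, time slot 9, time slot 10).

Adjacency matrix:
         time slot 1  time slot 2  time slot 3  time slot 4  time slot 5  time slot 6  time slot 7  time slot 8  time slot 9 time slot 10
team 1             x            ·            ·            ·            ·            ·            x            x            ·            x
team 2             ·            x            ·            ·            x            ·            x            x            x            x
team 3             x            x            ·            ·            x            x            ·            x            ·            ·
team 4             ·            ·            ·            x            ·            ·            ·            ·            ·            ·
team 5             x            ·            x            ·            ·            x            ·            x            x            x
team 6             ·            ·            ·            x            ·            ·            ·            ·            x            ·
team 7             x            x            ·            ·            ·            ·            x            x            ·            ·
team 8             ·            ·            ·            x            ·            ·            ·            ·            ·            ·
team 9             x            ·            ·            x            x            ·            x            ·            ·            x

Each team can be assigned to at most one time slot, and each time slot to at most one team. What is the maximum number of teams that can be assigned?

For example, pair team 1→time slot 10, team 2→time slot 7, team 3→time slot 8, team 4→time slot 4, team 5→time slot 3, team 6→time slot 9, team 7→time slot 2, team 9→time slot 5.
The set {team 4, team 8} has only 1 neighbour ({time slot 4}), so by Hall's theorem at most 8 of the 9 teams can be matched.

8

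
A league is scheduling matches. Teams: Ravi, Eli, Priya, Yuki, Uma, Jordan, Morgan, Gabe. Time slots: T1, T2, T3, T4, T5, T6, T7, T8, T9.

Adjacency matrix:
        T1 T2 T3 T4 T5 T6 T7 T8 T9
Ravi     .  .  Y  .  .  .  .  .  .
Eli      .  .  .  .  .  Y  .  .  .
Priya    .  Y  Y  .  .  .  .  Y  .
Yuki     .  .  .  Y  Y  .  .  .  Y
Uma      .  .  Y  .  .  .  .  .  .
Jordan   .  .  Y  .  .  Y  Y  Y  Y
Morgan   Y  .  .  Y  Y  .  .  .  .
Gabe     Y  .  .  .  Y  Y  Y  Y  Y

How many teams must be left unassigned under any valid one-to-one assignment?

A valid assignment of size 7: Ravi–T3, Eli–T6, Priya–T2, Yuki–T9, Jordan–T8, Morgan–T5, Gabe–T7.
The set {Ravi, Uma} has only 1 neighbour ({T3}), so by Hall's theorem at most 7 of the 8 teams can be matched.
That matches 7 of the 8, leaving 1 unmatched; no matching can do better.

1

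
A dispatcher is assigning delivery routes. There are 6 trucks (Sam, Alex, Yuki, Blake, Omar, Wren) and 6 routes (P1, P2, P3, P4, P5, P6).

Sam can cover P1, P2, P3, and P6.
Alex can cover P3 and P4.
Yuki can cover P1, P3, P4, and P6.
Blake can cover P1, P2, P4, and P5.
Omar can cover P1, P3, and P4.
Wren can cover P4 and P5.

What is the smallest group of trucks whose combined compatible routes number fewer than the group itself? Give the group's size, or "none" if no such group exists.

none

A matching saturating every truck exists, for instance Sam→P2, Alex→P3, Yuki→P6, Blake→P1, Omar→P4, Wren→P5.
By Hall's marriage theorem, this means |N(S)| ≥ |S| for every subset S, so no violating subset exists.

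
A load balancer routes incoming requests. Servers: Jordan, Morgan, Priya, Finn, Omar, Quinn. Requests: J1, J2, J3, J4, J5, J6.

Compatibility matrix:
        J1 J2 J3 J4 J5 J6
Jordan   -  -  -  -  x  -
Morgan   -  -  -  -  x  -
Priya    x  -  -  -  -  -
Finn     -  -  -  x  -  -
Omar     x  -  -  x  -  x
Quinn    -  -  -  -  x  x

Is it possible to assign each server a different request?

No

The set {Jordan, Morgan, Priya, Finn, Omar, Quinn} has only 4 neighbours ({J1, J4, J5, J6}), so by Hall's theorem at most 4 of the 6 servers can be matched.
Hence no matching covers every server.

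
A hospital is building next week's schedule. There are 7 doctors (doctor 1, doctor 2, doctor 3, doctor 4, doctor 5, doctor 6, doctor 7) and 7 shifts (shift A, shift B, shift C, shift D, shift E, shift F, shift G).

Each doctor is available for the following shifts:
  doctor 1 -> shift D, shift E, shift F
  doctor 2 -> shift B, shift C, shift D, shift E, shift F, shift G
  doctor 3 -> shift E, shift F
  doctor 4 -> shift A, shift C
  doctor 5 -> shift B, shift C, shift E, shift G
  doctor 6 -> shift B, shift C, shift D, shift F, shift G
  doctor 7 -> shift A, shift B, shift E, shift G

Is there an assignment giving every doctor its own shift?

A valid assignment of size 7: doctor 1–shift D, doctor 2–shift C, doctor 3–shift E, doctor 4–shift A, doctor 5–shift B, doctor 6–shift F, doctor 7–shift G.
All 7 doctors are covered.

Yes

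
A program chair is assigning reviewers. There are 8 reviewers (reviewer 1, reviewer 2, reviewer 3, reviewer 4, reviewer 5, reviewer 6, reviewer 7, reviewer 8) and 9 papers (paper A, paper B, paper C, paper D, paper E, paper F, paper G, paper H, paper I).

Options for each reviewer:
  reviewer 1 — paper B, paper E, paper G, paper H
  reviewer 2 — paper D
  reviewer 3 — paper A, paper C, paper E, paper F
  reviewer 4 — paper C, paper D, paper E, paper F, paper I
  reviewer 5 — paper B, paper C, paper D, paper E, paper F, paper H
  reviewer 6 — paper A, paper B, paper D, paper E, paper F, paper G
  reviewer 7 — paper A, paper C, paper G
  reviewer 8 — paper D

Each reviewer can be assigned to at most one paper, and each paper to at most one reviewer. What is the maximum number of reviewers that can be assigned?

7

For example, pair reviewer 1–paper E, reviewer 2–paper D, reviewer 3–paper A, reviewer 4–paper I, reviewer 5–paper B, reviewer 6–paper G, reviewer 7–paper C.
The set {reviewer 2, reviewer 8} has only 1 neighbour ({paper D}), so by Hall's theorem at most 7 of the 8 reviewers can be matched.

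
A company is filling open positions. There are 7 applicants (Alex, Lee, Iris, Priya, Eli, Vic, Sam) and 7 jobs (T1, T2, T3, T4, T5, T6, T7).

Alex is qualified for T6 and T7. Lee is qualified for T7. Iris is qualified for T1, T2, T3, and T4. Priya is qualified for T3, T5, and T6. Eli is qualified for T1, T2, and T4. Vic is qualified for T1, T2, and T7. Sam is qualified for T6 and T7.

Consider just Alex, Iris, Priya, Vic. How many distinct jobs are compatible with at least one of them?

The union of neighbours of {Alex, Iris, Priya, Vic} is {T1, T2, T3, T4, T5, T6, T7}, which has 7 elements.
Since |N(S)| = 7 ≥ |S| = 4, Hall's condition holds for this subset.

7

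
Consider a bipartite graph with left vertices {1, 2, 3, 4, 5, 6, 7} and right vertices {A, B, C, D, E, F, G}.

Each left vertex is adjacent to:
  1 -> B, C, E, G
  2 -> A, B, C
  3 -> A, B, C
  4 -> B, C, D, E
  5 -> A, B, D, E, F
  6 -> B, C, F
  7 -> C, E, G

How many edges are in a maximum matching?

7

For example, pair 1–G, 2–C, 3–B, 4–D, 5–A, 6–F, 7–E.
This saturates every left vertex, so 7 is the maximum.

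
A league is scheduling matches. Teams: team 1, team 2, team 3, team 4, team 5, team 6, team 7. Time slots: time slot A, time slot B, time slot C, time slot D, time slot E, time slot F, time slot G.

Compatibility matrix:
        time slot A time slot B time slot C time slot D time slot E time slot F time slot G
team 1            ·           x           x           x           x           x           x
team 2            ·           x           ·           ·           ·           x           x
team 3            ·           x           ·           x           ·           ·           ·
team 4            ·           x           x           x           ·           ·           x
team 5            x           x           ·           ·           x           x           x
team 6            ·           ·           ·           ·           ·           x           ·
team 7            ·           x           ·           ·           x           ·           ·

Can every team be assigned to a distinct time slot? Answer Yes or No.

Yes

A valid assignment of size 7: team 1→time slot E, team 2→time slot G, team 3→time slot D, team 4→time slot C, team 5→time slot A, team 6→time slot F, team 7→time slot B.
All 7 teams are covered.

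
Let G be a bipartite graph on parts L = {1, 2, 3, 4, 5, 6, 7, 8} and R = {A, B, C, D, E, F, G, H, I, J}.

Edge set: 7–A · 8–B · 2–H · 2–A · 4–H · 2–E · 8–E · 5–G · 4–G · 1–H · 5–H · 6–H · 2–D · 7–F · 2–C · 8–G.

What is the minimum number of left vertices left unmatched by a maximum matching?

A valid assignment of size 5: 1-H, 2-A, 4-G, 7-F, 8-B.
The set {1, 3, 4, 5, 6} has only 2 neighbours ({G, H}), so by Hall's theorem at most 5 of the 8 left vertices can be matched.
That matches 5 of the 8, leaving 3 unmatched; no matching can do better.

3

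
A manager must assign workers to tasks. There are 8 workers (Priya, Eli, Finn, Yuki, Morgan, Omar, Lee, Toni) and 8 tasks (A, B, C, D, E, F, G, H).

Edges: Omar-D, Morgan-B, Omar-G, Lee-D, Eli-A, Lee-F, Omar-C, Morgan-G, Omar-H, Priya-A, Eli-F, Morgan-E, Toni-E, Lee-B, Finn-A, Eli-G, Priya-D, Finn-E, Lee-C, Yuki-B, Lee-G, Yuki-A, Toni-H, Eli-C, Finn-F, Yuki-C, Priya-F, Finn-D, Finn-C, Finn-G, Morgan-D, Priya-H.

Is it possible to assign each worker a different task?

For example, pair Priya-H, Eli-A, Finn-D, Yuki-C, Morgan-B, Omar-G, Lee-F, Toni-E.
Every worker is matched, so this is a perfect matching.

Yes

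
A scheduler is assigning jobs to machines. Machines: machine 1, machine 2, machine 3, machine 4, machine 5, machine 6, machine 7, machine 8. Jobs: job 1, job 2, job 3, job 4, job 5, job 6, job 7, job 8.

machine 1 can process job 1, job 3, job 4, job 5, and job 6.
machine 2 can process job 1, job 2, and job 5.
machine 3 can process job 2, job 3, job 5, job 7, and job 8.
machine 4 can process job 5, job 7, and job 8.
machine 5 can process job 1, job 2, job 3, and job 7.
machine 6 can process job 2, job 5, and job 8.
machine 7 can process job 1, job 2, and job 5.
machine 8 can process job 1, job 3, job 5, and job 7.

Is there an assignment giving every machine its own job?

No

The set {machine 2, machine 3, machine 4, machine 5, machine 6, machine 7, machine 8} has only 6 neighbours ({job 1, job 2, job 3, job 5, job 7, job 8}), so by Hall's theorem at most 7 of the 8 machines can be matched.
Hence no matching covers every machine.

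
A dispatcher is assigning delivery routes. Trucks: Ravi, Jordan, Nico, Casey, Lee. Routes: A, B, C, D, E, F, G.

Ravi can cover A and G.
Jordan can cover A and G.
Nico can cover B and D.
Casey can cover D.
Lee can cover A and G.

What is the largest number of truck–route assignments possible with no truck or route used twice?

For example, pair Ravi-A, Jordan-G, Nico-B, Casey-D.
The set {Ravi, Jordan, Lee} has only 2 neighbours ({A, G}), so by Hall's theorem at most 4 of the 5 trucks can be matched.

4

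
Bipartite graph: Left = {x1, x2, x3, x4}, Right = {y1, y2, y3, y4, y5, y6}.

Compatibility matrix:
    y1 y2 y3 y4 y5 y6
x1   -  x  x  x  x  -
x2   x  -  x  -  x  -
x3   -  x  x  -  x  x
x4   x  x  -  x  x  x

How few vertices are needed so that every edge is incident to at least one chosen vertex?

The 4 edges x1–y2, x2–y1, x3–y3, x4–y6 form a matching, so any vertex cover needs at least 4 vertices (one per matched edge).
Conversely {x1, x2, x3, x4} meets every edge and has exactly 4 vertices, so 4 is optimal.

4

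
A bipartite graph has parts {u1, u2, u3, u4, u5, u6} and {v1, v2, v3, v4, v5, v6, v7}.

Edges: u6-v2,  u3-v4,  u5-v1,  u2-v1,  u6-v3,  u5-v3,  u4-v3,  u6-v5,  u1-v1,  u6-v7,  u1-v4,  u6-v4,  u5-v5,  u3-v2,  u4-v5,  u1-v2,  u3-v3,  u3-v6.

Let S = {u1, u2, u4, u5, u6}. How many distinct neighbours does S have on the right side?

6

The union of neighbours of {u1, u2, u4, u5, u6} is {v1, v2, v3, v4, v5, v7}, which has 6 elements.
Since |N(S)| = 6 ≥ |S| = 5, Hall's condition holds for this subset.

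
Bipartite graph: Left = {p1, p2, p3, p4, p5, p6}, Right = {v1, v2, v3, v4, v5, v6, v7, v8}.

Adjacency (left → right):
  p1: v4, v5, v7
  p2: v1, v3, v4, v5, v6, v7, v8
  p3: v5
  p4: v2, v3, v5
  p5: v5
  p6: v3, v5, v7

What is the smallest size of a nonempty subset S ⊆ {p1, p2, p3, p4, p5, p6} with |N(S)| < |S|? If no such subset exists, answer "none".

2

Take S = {p3, p5}. Its neighbourhood is {v5}, so |N(S)| = 1 < |S| = 2.
No single vertex violates Hall's condition since each has at least one neighbour, so 2 is the minimum.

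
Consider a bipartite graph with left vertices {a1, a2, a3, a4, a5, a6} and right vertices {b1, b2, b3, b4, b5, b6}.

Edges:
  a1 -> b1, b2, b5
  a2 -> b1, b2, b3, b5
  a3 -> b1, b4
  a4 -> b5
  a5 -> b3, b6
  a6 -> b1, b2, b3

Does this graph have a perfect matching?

Yes

One maximum matching: a1-b1, a2-b2, a3-b4, a4-b5, a5-b6, a6-b3.
Every left vertex is matched, so this is a perfect matching.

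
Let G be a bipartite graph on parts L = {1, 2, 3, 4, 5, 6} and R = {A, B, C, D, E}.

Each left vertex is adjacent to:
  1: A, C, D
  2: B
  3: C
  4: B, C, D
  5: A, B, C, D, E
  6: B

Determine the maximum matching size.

5

For example, pair 1–A, 2–B, 3–C, 4–D, 5–E.
The set {2, 6} has only 1 neighbour ({B}), so by Hall's theorem at most 5 of the 6 left vertices can be matched.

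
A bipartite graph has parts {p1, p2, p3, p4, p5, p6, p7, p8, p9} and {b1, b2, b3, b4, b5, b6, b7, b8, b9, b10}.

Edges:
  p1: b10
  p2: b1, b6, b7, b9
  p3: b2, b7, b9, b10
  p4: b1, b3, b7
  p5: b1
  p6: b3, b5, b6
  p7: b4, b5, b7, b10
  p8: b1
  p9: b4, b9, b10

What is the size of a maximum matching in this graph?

A valid assignment of size 8: p1→b10, p2→b6, p3→b2, p4→b7, p5→b1, p6→b3, p7→b5, p9→b4.
The set {p5, p8} has only 1 neighbour ({b1}), so by Hall's theorem at most 8 of the 9 left vertices can be matched.

8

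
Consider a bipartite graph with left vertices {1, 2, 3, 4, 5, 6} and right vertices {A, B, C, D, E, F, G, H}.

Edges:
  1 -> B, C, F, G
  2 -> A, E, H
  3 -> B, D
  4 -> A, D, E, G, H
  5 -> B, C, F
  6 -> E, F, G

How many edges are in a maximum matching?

One maximum matching: 1–F, 2–H, 3–D, 4–G, 5–B, 6–E.
All 6 left vertices are matched, so no larger matching exists.

6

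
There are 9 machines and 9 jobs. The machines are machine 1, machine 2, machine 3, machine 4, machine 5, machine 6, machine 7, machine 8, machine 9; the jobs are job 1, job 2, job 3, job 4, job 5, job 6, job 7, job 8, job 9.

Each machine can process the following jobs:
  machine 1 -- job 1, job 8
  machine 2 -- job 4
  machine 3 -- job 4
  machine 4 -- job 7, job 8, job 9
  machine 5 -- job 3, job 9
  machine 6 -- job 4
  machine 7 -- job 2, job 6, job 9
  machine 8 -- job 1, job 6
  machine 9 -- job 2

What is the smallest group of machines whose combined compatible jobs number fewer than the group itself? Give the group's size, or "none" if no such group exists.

Take S = {machine 2, machine 3}. Its neighbourhood is {job 4}, so |N(S)| = 1 < |S| = 2.
No single vertex violates Hall's condition since each has at least one neighbour, so 2 is the minimum.

2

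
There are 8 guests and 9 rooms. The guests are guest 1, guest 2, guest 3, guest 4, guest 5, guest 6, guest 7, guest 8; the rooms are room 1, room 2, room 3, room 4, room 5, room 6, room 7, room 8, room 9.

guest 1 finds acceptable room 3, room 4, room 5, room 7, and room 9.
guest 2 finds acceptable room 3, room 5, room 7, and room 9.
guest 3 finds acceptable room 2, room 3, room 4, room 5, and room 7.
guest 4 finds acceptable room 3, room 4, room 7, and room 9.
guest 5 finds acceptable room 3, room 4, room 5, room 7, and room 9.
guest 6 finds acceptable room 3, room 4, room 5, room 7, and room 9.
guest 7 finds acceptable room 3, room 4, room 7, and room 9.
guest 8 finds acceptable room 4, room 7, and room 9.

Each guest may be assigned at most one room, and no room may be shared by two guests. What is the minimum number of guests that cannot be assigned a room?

For example, pair guest 1-room 9, guest 2-room 3, guest 3-room 2, guest 4-room 7, guest 5-room 5, guest 6-room 4.
The set {guest 1, guest 2, guest 4, guest 5, guest 6, guest 7, guest 8} has only 5 neighbours ({room 3, room 4, room 5, room 7, room 9}), so by Hall's theorem at most 6 of the 8 guests can be matched.
That matches 6 of the 8, leaving 2 unmatched; no matching can do better.

2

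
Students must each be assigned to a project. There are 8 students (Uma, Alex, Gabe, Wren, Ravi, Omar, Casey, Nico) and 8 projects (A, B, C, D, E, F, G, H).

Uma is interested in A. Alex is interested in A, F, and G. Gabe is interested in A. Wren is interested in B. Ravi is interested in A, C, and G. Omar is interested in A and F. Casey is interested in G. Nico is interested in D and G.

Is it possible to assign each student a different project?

No

The set {Uma, Alex, Gabe, Omar, Casey} has only 3 neighbours ({A, F, G}), so by Hall's theorem at most 6 of the 8 students can be matched.
Hence no matching covers every student.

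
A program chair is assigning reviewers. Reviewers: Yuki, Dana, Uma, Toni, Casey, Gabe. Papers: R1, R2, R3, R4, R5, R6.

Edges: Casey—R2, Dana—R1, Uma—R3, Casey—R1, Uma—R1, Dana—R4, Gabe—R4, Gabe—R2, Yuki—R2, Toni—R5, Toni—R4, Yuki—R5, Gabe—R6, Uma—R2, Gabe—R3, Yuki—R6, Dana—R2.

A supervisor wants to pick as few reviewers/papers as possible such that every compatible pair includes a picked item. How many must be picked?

6

{Yuki, Dana, Uma, Toni, Casey, Gabe} is a vertex cover of size 6: every edge has an endpoint in this set.
No smaller cover exists because Yuki–R6, Dana–R4, Uma–R2, Toni–R5, Casey–R1, Gabe–R3 is a matching of size 6, and a cover must include an endpoint of each of these disjoint edges (König's theorem).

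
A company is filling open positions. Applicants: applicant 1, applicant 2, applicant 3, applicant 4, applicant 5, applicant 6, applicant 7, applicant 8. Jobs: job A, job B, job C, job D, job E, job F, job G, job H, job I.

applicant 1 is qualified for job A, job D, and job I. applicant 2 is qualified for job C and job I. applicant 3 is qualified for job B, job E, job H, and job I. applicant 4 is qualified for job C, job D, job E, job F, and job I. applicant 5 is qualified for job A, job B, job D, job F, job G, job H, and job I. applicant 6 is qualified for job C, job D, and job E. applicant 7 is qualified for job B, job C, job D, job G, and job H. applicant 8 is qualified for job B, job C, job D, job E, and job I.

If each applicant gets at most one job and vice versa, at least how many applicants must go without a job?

One maximum matching: applicant 1→job A, applicant 2→job C, applicant 3→job B, applicant 4→job I, applicant 5→job F, applicant 6→job E, applicant 7→job H, applicant 8→job D.
All 8 applicants are matched, so no larger matching exists.
That matches 8 of the 8, leaving 0 unmatched; no matching can do better.

0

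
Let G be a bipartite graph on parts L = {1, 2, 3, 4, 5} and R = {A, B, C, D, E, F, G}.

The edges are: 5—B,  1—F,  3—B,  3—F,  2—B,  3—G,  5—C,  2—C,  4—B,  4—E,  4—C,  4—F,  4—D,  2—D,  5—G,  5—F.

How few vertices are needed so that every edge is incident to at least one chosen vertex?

5

The 5 edges 1–F, 2–C, 3–G, 4–E, 5–B form a matching, so any vertex cover needs at least 5 vertices (one per matched edge).
Conversely {1, 2, 3, 4, 5} meets every edge and has exactly 5 vertices, so 5 is optimal.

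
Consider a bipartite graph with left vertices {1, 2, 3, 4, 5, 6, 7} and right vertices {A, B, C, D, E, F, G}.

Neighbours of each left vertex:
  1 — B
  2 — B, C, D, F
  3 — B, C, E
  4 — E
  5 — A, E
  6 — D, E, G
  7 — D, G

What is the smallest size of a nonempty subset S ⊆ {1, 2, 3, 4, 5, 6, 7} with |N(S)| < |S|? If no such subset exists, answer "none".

A matching saturating every left vertex exists, for instance 1→B, 2→F, 3→C, 4→E, 5→A, 6→D, 7→G.
By Hall's marriage theorem, this means |N(S)| ≥ |S| for every subset S, so no violating subset exists.

none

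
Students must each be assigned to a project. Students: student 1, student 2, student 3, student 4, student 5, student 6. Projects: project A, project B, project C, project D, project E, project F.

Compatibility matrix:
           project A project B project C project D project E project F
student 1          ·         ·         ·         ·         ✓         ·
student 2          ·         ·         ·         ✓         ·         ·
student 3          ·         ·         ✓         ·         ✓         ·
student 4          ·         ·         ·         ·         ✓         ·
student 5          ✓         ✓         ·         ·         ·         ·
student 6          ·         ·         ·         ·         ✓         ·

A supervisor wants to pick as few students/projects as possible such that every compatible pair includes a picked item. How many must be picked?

4

{student 2, student 3, student 5, project E} is a vertex cover of size 4: every edge has an endpoint in this set.
No smaller cover exists because student 1–project E, student 2–project D, student 3–project C, student 5–project A is a matching of size 4, and a cover must include an endpoint of each of these disjoint edges (König's theorem).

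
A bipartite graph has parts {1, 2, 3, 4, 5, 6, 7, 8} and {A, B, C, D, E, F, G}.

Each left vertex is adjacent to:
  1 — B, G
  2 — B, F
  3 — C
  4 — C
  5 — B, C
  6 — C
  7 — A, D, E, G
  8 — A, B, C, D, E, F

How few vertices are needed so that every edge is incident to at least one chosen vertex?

A maximum matching has 6 edges (e.g. 1–G, 2–F, 3–C, 5–B, 7–E, 8–A).
By König's theorem the minimum vertex cover has the same size. One such cover is {1, 2, 5, 7, 8, C}.

6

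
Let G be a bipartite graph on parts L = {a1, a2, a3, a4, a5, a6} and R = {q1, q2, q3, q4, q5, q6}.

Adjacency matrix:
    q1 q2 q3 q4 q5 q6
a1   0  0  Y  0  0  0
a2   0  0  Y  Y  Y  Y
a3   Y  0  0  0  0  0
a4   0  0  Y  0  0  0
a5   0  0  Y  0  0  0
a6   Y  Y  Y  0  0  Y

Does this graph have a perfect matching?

No

The set {a1, a4, a5} has only 1 neighbour ({q3}), so by Hall's theorem at most 4 of the 6 left vertices can be matched.
Hence no matching covers every left vertex.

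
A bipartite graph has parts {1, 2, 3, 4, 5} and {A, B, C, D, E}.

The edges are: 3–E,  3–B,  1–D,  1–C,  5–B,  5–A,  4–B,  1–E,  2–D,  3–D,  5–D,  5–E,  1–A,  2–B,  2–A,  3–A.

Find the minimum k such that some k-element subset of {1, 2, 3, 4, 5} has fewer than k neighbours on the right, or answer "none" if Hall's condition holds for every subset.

none

A matching saturating every left vertex exists, for instance 1→C, 2→A, 3→D, 4→B, 5→E.
By Hall's marriage theorem, this means |N(S)| ≥ |S| for every subset S, so no violating subset exists.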